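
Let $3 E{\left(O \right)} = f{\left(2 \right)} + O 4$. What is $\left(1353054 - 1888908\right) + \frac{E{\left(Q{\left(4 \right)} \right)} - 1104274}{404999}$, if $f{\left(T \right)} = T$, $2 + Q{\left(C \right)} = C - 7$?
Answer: $- \frac{217021438426}{404999} \approx -5.3586 \cdot 10^{5}$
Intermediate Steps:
$Q{\left(C \right)} = -9 + C$ ($Q{\left(C \right)} = -2 + \left(C - 7\right) = -2 + \left(-7 + C\right) = -9 + C$)
$E{\left(O \right)} = \frac{2}{3} + \frac{4 O}{3}$ ($E{\left(O \right)} = \frac{2 + O 4}{3} = \frac{2 + 4 O}{3} = \frac{2}{3} + \frac{4 O}{3}$)
$\left(1353054 - 1888908\right) + \frac{E{\left(Q{\left(4 \right)} \right)} - 1104274}{404999} = \left(1353054 - 1888908\right) + \frac{\left(\frac{2}{3} + \frac{4 \left(-9 + 4\right)}{3}\right) - 1104274}{404999} = -535854 + \left(\left(\frac{2}{3} + \frac{4}{3} \left(-5\right)\right) - 1104274\right) \frac{1}{404999} = -535854 + \left(\left(\frac{2}{3} - \frac{20}{3}\right) - 1104274\right) \frac{1}{404999} = -535854 + \left(-6 - 1104274\right) \frac{1}{404999} = -535854 - \frac{1104280}{404999} = - \frac{217021438426}{404999}$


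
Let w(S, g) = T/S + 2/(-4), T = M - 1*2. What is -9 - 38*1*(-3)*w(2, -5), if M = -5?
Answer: -465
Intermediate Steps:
T = -7 (T = -5 - 1*2 = -5 - 2 = -7)
w(S, g) = -½ - 7/S (w(S, g) = -7/S + 2/(-4) = -7/S + 2*(-¼) = -7/S - ½ = -½ - 7/S)
-9 - 38*1*(-3)*w(2, -5) = -9 - 38*1*(-3)*(½)*(-14 - 1*2)/2 = -9 - (-114)*(½)*(½)*(-14 - 2) = -9 - (-114)*(½)*(½)*(-16) = -9 - (-114)*(-4) = -9 - 38*12 = -9 - 456 = -465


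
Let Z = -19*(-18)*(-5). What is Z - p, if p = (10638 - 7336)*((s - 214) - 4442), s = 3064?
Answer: 5255074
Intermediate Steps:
Z = -1710 (Z = 342*(-5) = -1710)
p = -5256784 (p = (10638 - 7336)*((3064 - 214) - 4442) = 3302*(2850 - 4442) = 3302*(-1592) = -5256784)
Z - p = -1710 - 1*(-5256784) = -1710 + 5256784 = 5255074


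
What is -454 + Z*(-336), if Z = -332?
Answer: 111098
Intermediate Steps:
-454 + Z*(-336) = -454 - 332*(-336) = -454 + 111552 = 111098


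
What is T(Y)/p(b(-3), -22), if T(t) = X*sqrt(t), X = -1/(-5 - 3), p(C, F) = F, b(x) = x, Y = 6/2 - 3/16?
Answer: -3*sqrt(5)/704 ≈ -0.0095287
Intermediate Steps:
Y = 45/16 (Y = 6*(1/2) - 3*1/16 = 3 - 3/16 = 45/16 ≈ 2.8125)
X = 1/8 (X = -1/(-8) = -1*(-1/8) = 1/8 ≈ 0.12500)
T(t) = sqrt(t)/8
T(Y)/p(b(-3), -22) = (sqrt(45/16)/8)/(-22) = ((3*sqrt(5)/4)/8)*(-1/22) = (3*sqrt(5)/32)*(-1/22) = -3*sqrt(5)/704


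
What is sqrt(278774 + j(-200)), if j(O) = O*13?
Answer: 3*sqrt(30686) ≈ 525.52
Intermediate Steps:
j(O) = 13*O
sqrt(278774 + j(-200)) = sqrt(278774 + 13*(-200)) = sqrt(278774 - 2600) = sqrt(276174) = 3*sqrt(30686)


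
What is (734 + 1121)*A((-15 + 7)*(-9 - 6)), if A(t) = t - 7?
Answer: 209615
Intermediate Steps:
A(t) = -7 + t
(734 + 1121)*A((-15 + 7)*(-9 - 6)) = (734 + 1121)*(-7 + (-15 + 7)*(-9 - 6)) = 1855*(-7 - 8*(-15)) = 1855*(-7 + 120) = 1855*113 = 209615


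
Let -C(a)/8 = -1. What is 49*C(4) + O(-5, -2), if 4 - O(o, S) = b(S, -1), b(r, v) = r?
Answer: 398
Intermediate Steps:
O(o, S) = 4 - S
C(a) = 8 (C(a) = -8*(-1) = 8)
49*C(4) + O(-5, -2) = 49*8 + (4 - 1*(-2)) = 392 + (4 + 2) = 392 + 6 = 398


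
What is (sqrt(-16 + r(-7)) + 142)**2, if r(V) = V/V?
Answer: (142 + I*sqrt(15))**2 ≈ 20149.0 + 1099.9*I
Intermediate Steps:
r(V) = 1
(sqrt(-16 + r(-7)) + 142)**2 = (sqrt(-16 + 1) + 142)**2 = (sqrt(-15) + 142)**2 = (I*sqrt(15) + 142)**2 = (142 + I*sqrt(15))**2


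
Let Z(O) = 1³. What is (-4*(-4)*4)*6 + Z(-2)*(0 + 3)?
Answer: 387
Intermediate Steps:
Z(O) = 1
(-4*(-4)*4)*6 + Z(-2)*(0 + 3) = (-4*(-4)*4)*6 + 1*(0 + 3) = (16*4)*6 + 1*3 = 64*6 + 3 = 384 + 3 = 387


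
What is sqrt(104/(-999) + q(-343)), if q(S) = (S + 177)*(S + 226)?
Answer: sqrt(2153674614)/333 ≈ 139.36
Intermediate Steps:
q(S) = (177 + S)*(226 + S)
sqrt(104/(-999) + q(-343)) = sqrt(104/(-999) + (40002 + (-343)**2 + 403*(-343))) = sqrt(104*(-1/999) + (40002 + 117649 - 138229)) = sqrt(-104/999 + 19422) = sqrt(19402474/999) = sqrt(2153674614)/333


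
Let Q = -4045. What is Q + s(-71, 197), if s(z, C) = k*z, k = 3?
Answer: -4258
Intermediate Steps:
s(z, C) = 3*z
Q + s(-71, 197) = -4045 + 3*(-71) = -4045 - 213 = -4258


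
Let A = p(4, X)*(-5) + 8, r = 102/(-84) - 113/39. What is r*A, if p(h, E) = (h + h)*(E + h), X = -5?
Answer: -17960/91 ≈ -197.36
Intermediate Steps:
p(h, E) = 2*h*(E + h) (p(h, E) = (2*h)*(E + h) = 2*h*(E + h))
r = -2245/546 (r = 102*(-1/84) - 113*1/39 = -17/14 - 113/39 = -2245/546 ≈ -4.1117)
A = 48 (A = (2*4*(-5 + 4))*(-5) + 8 = (2*4*(-1))*(-5) + 8 = -8*(-5) + 8 = 40 + 8 = 48)
r*A = -2245/546*48 = -17960/91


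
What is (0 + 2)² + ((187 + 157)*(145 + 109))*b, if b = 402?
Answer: 35125156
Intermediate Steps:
(0 + 2)² + ((187 + 157)*(145 + 109))*b = (0 + 2)² + ((187 + 157)*(145 + 109))*402 = 2² + (344*254)*402 = 4 + 87376*402 = 4 + 35125152 = 35125156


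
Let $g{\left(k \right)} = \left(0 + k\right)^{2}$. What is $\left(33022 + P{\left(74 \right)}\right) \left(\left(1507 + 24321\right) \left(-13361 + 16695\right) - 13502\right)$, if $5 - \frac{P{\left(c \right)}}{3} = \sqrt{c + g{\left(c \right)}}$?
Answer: $2844388240850 - 1291455750 \sqrt{222} \approx 2.8251 \cdot 10^{12}$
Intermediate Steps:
$g{\left(k \right)} = k^{2}$
$P{\left(c \right)} = 15 - 3 \sqrt{c + c^{2}}$
$\left(33022 + P{\left(74 \right)}\right) \left(\left(1507 + 24321\right) \left(-13361 + 16695\right) - 13502\right) = \left(33022 + \left(15 - 3 \sqrt{74 \left(1 + 74\right)}\right)\right) \left(\left(1507 + 24321\right) \left(-13361 + 16695\right) - 13502\right) = \left(33022 + \left(15 - 3 \sqrt{74 \cdot 75}\right)\right) \left(25828 \cdot 3334 - 13502\right) = \left(33022 + \left(15 - 3 \sqrt{5550}\right)\right) \left(86110552 - 13502\right) = \left(33022 + \left(15 - 3 \cdot 5 \sqrt{222}\right)\right) 86097050 = \left(33022 + \left(15 - 15 \sqrt{222}\right)\right) 86097050 = \left(33037 - 15 \sqrt{222}\right) 86097050 = 2844388240850 - 1291455750 \sqrt{222}$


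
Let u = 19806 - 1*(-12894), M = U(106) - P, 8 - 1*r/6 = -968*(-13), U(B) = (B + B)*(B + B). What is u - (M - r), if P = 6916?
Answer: -80784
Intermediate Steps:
U(B) = 4*B² (U(B) = (2*B)*(2*B) = 4*B²)
r = -75456 (r = 48 - (-5808)*(-13) = 48 - 6*12584 = 48 - 75504 = -75456)
M = 38028 (M = 4*106² - 1*6916 = 4*11236 - 6916 = 44944 - 6916 = 38028)
u = 32700 (u = 19806 + 12894 = 32700)
u - (M - r) = 32700 - (38028 - 1*(-75456)) = 32700 - (38028 + 75456) = 32700 - 1*113484 = 32700 - 113484 = -80784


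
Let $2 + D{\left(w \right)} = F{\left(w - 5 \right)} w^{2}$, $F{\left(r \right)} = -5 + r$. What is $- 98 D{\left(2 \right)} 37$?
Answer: $123284$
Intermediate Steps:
$D{\left(w \right)} = -2 + w^{2} \left(-10 + w\right)$ ($D{\left(w \right)} = -2 + \left(-5 + \left(w - 5\right)\right) w^{2} = -2 + \left(-5 + \left(-5 + w\right)\right) w^{2} = -2 + \left(-10 + w\right) w^{2} = -2 + w^{2} \left(-10 + w\right)$)
$- 98 D{\left(2 \right)} 37 = - 98 \left(-2 + 2^{2} \left(-10 + 2\right)\right) 37 = - 98 \left(-2 + 4 \left(-8\right)\right) 37 = - 98 \left(-2 - 32\right) 37 = \left(-98\right) \left(-34\right) 37 = 3332 \cdot 37 = 123284$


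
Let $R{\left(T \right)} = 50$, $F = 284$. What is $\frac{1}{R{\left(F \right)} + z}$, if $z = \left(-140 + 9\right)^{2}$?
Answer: $\frac{1}{17211} \approx 5.8102 \cdot 10^{-5}$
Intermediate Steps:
$z = 17161$ ($z = \left(-131\right)^{2} = 17161$)
$\frac{1}{R{\left(F \right)} + z} = \frac{1}{50 + 17161} = \frac{1}{17211}$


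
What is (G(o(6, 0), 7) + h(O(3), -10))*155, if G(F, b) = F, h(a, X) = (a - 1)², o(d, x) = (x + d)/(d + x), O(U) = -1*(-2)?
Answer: 310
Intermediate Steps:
O(U) = 2
o(d, x) = 1 (o(d, x) = (d + x)/(d + x) = 1)
h(a, X) = (-1 + a)²
(G(o(6, 0), 7) + h(O(3), -10))*155 = (1 + (-1 + 2)²)*155 = (1 + 1²)*155 = (1 + 1)*155 = 2*155 = 310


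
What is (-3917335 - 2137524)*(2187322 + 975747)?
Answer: -19151936802271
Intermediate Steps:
(-3917335 - 2137524)*(2187322 + 975747) = -6054859*3163069 = -19151936802271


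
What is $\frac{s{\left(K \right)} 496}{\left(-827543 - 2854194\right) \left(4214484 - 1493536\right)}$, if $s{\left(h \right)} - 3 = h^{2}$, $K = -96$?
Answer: $- \frac{1143156}{2504453731669} \approx -4.5645 \cdot 10^{-7}$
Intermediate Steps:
$s{\left(h \right)} = 3 + h^{2}$
$\frac{s{\left(K \right)} 496}{\left(-827543 - 2854194\right) \left(4214484 - 1493536\right)} = \frac{\left(3 + \left(-96\right)^{2}\right) 496}{\left(-827543 - 2854194\right) \left(4214484 - 1493536\right)} = \frac{\left(3 + 9216\right) 496}{\left(-3681737\right) 2720948} = \frac{9219 \cdot 496}{-10017814926676} = 4572624 \left(- \frac{1}{10017814926676}\right) = - \frac{1143156}{2504453731669}$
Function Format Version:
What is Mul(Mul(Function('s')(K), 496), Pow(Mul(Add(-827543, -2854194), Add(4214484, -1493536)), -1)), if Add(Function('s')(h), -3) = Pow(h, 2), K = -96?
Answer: Rational(-1143156, 2504453731669) ≈ -4.5645e-7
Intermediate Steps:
Function('s')(h) = Add(3, Pow(h, 2))
Mul(Mul(Function('s')(K), 496), Pow(Mul(Add(-827543, -2854194), Add(4214484, -1493536)), -1)) = Mul(Mul(Add(3, Pow(-96, 2)), 496), Pow(Mul(Add(-827543, -2854194), Add(4214484, -1493536)), -1)) = Mul(Mul(Add(3, 9216), 496), Pow(Mul(-3681737, 2720948), -1)) = Mul(Mul(9219, 496), Pow(-10017814926676, -1)) = Mul(4572624, Rational(-1, 10017814926676)) = Rational(-1143156, 2504453731669)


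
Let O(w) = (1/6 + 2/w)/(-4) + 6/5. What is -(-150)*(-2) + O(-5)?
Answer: -35849/120 ≈ -298.74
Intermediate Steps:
O(w) = 139/120 - 1/(2*w) (O(w) = (1*(⅙) + 2/w)*(-¼) + 6*(⅕) = (⅙ + 2/w)*(-¼) + 6/5 = (-1/24 - 1/(2*w)) + 6/5 = 139/120 - 1/(2*w))
-(-150)*(-2) + O(-5) = -(-150)*(-2) + (1/120)*(-60 + 139*(-5))/(-5) = -50*6 + (1/120)*(-⅕)*(-60 - 695) = -300 + (1/120)*(-⅕)*(-755) = -300 + 151/120 = -35849/120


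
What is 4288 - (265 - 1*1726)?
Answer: 5749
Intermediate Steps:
4288 - (265 - 1*1726) = 4288 - (265 - 1726) = 4288 - 1*(-1461) = 4288 + 1461 = 5749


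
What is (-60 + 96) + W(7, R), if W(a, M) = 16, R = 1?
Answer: 52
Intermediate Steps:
(-60 + 96) + W(7, R) = (-60 + 96) + 16 = 36 + 16 = 52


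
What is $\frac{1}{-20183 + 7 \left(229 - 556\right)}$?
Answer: $- \frac{1}{22472} \approx -4.45 \cdot 10^{-5}$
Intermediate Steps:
$\frac{1}{-20183 + 7 \left(229 - 556\right)} = \frac{1}{-20183 + 7 \left(-327\right)} = \frac{1}{-20183 - 2289} = \frac{1}{-22472} = - \frac{1}{22472}$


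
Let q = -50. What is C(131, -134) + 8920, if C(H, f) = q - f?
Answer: 9004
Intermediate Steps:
C(H, f) = -50 - f
C(131, -134) + 8920 = (-50 - 1*(-134)) + 8920 = (-50 + 134) + 8920 = 84 + 8920 = 9004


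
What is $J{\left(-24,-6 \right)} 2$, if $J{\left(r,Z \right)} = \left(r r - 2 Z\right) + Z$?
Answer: $1164$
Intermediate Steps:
$J{\left(r,Z \right)} = r^{2} - Z$ ($J{\left(r,Z \right)} = \left(r^{2} - 2 Z\right) + Z = r^{2} - Z$)
$J{\left(-24,-6 \right)} 2 = \left(\left(-24\right)^{2} - -6\right) 2 = \left(576 + 6\right) 2 = 582 \cdot 2 = 1164$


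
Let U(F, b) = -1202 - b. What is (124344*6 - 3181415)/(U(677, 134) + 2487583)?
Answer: -2435351/2486247 ≈ -0.97953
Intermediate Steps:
(124344*6 - 3181415)/(U(677, 134) + 2487583) = (124344*6 - 3181415)/((-1202 - 1*134) + 2487583) = (746064 - 3181415)/((-1202 - 134) + 2487583) = -2435351/(-1336 + 2487583) = -2435351/2486247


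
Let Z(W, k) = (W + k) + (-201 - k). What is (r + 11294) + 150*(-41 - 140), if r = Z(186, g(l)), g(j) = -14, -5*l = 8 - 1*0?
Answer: -15871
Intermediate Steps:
l = -8/5 (l = -(8 - 1*0)/5 = -(8 + 0)/5 = -1/5*8 = -8/5 ≈ -1.6000)
Z(W, k) = -201 + W
r = -15 (r = -201 + 186 = -15)
(r + 11294) + 150*(-41 - 140) = (-15 + 11294) + 150*(-41 - 140) = 11279 + 150*(-181) = 11279 - 27150 = -15871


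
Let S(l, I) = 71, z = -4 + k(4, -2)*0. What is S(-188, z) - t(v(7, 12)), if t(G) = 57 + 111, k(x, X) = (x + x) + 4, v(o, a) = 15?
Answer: -97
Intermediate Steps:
k(x, X) = 4 + 2*x (k(x, X) = 2*x + 4 = 4 + 2*x)
z = -4 (z = -4 + (4 + 2*4)*0 = -4 + (4 + 8)*0 = -4 + 12*0 = -4 + 0 = -4)
t(G) = 168
S(-188, z) - t(v(7, 12)) = 71 - 1*168 = 71 - 168 = -97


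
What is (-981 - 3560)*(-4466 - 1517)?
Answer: 27168803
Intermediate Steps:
(-981 - 3560)*(-4466 - 1517) = -4541*(-5983) = 27168803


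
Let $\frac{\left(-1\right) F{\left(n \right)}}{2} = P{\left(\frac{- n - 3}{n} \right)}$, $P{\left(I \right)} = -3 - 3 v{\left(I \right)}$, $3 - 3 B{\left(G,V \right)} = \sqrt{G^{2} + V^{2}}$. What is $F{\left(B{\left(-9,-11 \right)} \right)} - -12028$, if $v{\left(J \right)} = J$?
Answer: $\frac{2321566}{193} + \frac{54 \sqrt{202}}{193} \approx 12033.0$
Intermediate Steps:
$B{\left(G,V \right)} = 1 - \frac{\sqrt{G^{2} + V^{2}}}{3}$
$P{\left(I \right)} = -3 - 3 I$
$F{\left(n \right)} = 6 + \frac{6 \left(-3 - n\right)}{n}$ ($F{\left(n \right)} = - 2 \left(-3 - 3 \frac{- n - 3}{n}\right) = - 2 \left(-3 - 3 \frac{-3 - n}{n}\right) = - 2 \left(-3 - \frac{3 \left(-3 - n\right)}{n}\right) = 6 + \frac{6 \left(-3 - n\right)}{n}$)
$F{\left(B{\left(-9,-11 \right)} \right)} - -12028 = - \frac{18}{1 - \frac{\sqrt{\left(-9\right)^{2} + \left(-11\right)^{2}}}{3}} - -12028 = - \frac{18}{1 - \frac{\sqrt{81 + 121}}{3}} + 12028 = - \frac{18}{1 - \frac{\sqrt{202}}{3}} + 12028 = 12028 - \frac{18}{1 - \frac{\sqrt{202}}{3}}$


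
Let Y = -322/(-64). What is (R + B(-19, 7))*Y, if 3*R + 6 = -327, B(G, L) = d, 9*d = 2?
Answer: -160517/288 ≈ -557.35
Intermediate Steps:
d = 2/9 (d = (⅑)*2 = 2/9 ≈ 0.22222)
B(G, L) = 2/9
R = -111 (R = -2 + (⅓)*(-327) = -2 - 109 = -111)
Y = 161/32 (Y = -322*(-1/64) = 161/32 ≈ 5.0313)
(R + B(-19, 7))*Y = (-111 + 2/9)*(161/32) = -997/9*161/32 = -160517/288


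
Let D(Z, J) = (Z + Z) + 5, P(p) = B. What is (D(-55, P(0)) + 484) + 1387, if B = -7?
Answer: 1766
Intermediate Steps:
P(p) = -7
D(Z, J) = 5 + 2*Z (D(Z, J) = 2*Z + 5 = 5 + 2*Z)
(D(-55, P(0)) + 484) + 1387 = ((5 + 2*(-55)) + 484) + 1387 = ((5 - 110) + 484) + 1387 = (-105 + 484) + 1387 = 379 + 1387 = 1766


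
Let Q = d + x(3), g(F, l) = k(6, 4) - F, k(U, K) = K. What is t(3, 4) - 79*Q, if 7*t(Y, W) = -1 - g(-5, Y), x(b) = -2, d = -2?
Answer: 2202/7 ≈ 314.57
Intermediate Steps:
g(F, l) = 4 - F
t(Y, W) = -10/7 (t(Y, W) = (-1 - (4 - 1*(-5)))/7 = (-1 - (4 + 5))/7 = (-1 - 1*9)/7 = (-1 - 9)/7 = (1/7)*(-10) = -10/7)
Q = -4 (Q = -2 - 2 = -4)
t(3, 4) - 79*Q = -10/7 - 79*(-4) = -10/7 + 316 = 2202/7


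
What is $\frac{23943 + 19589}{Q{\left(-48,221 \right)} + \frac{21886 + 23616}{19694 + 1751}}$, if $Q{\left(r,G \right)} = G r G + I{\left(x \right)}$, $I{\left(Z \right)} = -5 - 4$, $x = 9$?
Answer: $- \frac{933543740}{50275119263} \approx -0.018569$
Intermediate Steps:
$I{\left(Z \right)} = -9$ ($I{\left(Z \right)} = -5 - 4 = -9$)
$Q{\left(r,G \right)} = -9 + r G^{2}$ ($Q{\left(r,G \right)} = G r G - 9 = r G^{2} - 9 = -9 + r G^{2}$)
$\frac{23943 + 19589}{Q{\left(-48,221 \right)} + \frac{21886 + 23616}{19694 + 1751}} = \frac{23943 + 19589}{\left(-9 - 48 \cdot 221^{2}\right) + \frac{21886 + 23616}{19694 + 1751}} = \frac{43532}{\left(-9 - 2344368\right) + \frac{45502}{21445}} = \frac{43532}{\left(-9 - 2344368\right) + 45502 \cdot \frac{1}{21445}} = \frac{43532}{-2344377 + \frac{45502}{21445}} = \frac{43532}{- \frac{50275119263}{21445}} = 43532 \left(- \frac{21445}{50275119263}\right) = - \frac{933543740}{50275119263}$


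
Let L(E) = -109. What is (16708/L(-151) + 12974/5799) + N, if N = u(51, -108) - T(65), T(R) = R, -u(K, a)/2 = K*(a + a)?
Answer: 13789667471/632091 ≈ 21816.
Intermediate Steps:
u(K, a) = -4*K*a (u(K, a) = -2*K*(a + a) = -2*K*2*a = -4*K*a)
N = 21967 (N = -4*51*(-108) - 1*65 = 22032 - 65 = 21967)
(16708/L(-151) + 12974/5799) + N = (16708/(-109) + 12974/5799) + 21967 = (16708*(-1/109) + 12974*(1/5799)) + 21967 = (-16708/109 + 12974/5799) + 21967 = -95475526/632091 + 21967 = 13789667471/632091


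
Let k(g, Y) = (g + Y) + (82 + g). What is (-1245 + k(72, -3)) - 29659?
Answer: -30681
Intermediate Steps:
k(g, Y) = 82 + Y + 2*g (k(g, Y) = (Y + g) + (82 + g) = 82 + Y + 2*g)
(-1245 + k(72, -3)) - 29659 = (-1245 + (82 - 3 + 2*72)) - 29659 = (-1245 + (82 - 3 + 144)) - 29659 = (-1245 + 223) - 29659 = -1022 - 29659 = -30681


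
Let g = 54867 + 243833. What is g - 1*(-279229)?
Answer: 577929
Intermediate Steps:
g = 298700
g - 1*(-279229) = 298700 - 1*(-279229) = 298700 + 279229 = 577929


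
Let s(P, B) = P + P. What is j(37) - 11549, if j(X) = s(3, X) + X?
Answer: -11506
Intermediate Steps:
s(P, B) = 2*P
j(X) = 6 + X (j(X) = 2*3 + X = 6 + X)
j(37) - 11549 = (6 + 37) - 11549 = 43 - 11549 = -11506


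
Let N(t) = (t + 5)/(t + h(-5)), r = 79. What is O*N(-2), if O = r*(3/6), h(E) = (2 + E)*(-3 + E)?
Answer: 237/44 ≈ 5.3864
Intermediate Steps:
h(E) = (-3 + E)*(2 + E)
N(t) = (5 + t)/(24 + t) (N(t) = (t + 5)/(t + (-6 + (-5)**2 - 1*(-5))) = (5 + t)/(t + (-6 + 25 + 5)) = (5 + t)/(t + 24) = (5 + t)/(24 + t))
O = 79/2 (O = 79*(3/6) = 79*(3*(1/6)) = 79*(1/2) = 79/2 ≈ 39.500)
O*N(-2) = 79*((5 - 2)/(24 - 2))/2 = 79*(3/22)/2 = 79*((1/22)*3)/2 = (79/2)*(3/22) = 237/44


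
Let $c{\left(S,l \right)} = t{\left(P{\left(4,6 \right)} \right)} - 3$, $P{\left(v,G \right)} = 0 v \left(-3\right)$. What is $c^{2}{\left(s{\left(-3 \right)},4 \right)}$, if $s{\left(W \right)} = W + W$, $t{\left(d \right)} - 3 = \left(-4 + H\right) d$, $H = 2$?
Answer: $0$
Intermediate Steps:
$P{\left(v,G \right)} = 0$ ($P{\left(v,G \right)} = 0 \left(-3\right) = 0$)
$t{\left(d \right)} = 3 - 2 d$ ($t{\left(d \right)} = 3 + \left(-4 + 2\right) d = 3 - 2 d$)
$s{\left(W \right)} = 2 W$
$c{\left(S,l \right)} = 0$ ($c{\left(S,l \right)} = \left(3 - 0\right) - 3 = \left(3 + 0\right) - 3 = 3 - 3 = 0$)
$c^{2}{\left(s{\left(-3 \right)},4 \right)} = 0^{2} = 0$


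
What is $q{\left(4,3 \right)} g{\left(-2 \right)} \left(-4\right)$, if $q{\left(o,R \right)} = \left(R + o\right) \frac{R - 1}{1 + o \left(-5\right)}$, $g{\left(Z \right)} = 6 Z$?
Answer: $- \frac{672}{19} \approx -35.368$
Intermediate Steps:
$q{\left(o,R \right)} = \frac{\left(-1 + R\right) \left(R + o\right)}{1 - 5 o}$ ($q{\left(o,R \right)} = \left(R + o\right) \frac{-1 + R}{1 - 5 o} = \frac{\left(-1 + R\right) \left(R + o\right)}{1 - 5 o}$)
$q{\left(4,3 \right)} g{\left(-2 \right)} \left(-4\right) = \frac{3 + 4 - 3^{2} - 3 \cdot 4}{-1 + 5 \cdot 4} \cdot 6 \left(-2\right) \left(-4\right) = \frac{3 + 4 - 9 - 12}{-1 + 20} \left(-12\right) \left(-4\right) = \frac{3 + 4 - 9 - 12}{19} \left(-12\right) \left(-4\right) = \frac{1}{19} \left(-14\right) \left(-12\right) \left(-4\right) = \left(- \frac{14}{19}\right) \left(-12\right) \left(-4\right) = \frac{168}{19} \left(-4\right) = - \frac{672}{19}$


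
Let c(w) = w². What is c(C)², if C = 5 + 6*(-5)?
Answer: 390625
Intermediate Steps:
C = -25 (C = 5 - 30 = -25)
c(C)² = ((-25)²)² = 625² = 390625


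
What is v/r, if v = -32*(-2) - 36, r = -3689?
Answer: -4/527 ≈ -0.0075901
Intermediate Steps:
v = 28 (v = 64 - 36 = 28)
v/r = 28/(-3689) = 28*(-1/3689) = -4/527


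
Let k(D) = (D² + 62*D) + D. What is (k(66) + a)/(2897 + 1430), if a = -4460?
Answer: 4054/4327 ≈ 0.93691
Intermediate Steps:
k(D) = D² + 63*D
(k(66) + a)/(2897 + 1430) = (66*(63 + 66) - 4460)/(2897 + 1430) = (66*129 - 4460)/4327 = (8514 - 4460)*(1/4327) = 4054*(1/4327) = 4054/4327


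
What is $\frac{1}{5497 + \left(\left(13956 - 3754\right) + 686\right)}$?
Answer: $\frac{1}{16385} \approx 6.1031 \cdot 10^{-5}$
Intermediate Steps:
$\frac{1}{5497 + \left(\left(13956 - 3754\right) + 686\right)} = \frac{1}{5497 + \left(10202 + 686\right)} = \frac{1}{5497 + 10888} = \frac{1}{16385}$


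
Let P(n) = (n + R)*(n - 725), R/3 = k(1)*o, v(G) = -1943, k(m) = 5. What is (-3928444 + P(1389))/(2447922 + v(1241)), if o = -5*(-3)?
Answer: -2856748/2445979 ≈ -1.1679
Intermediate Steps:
o = 15
R = 225 (R = 3*(5*15) = 3*75 = 225)
P(n) = (-725 + n)*(225 + n) (P(n) = (n + 225)*(n - 725) = (225 + n)*(-725 + n) = (-725 + n)*(225 + n))
(-3928444 + P(1389))/(2447922 + v(1241)) = (-3928444 + (-163125 + 1389**2 - 500*1389))/(2447922 - 1943) = (-3928444 + (-163125 + 1929321 - 694500))/2445979 = (-3928444 + 1071696)*(1/2445979) = -2856748*1/2445979 = -2856748/2445979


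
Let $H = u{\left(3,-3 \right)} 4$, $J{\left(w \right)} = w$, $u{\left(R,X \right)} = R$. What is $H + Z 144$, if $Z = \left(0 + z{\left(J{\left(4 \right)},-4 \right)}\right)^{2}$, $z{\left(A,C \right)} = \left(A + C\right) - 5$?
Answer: $3612$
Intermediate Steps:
$z{\left(A,C \right)} = -5 + A + C$
$H = 12$ ($H = 3 \cdot 4 = 12$)
$Z = 25$ ($Z = \left(0 - 5\right)^{2} = \left(-5\right)^{2} = 25$)
$H + Z 144 = 12 + 25 \cdot 144 = 12 + 3600 = 3612$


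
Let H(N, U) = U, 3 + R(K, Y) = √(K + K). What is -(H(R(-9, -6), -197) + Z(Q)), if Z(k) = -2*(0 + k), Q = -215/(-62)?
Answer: 6322/31 ≈ 203.94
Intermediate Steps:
R(K, Y) = -3 + √2*√K (R(K, Y) = -3 + √(K + K) = -3 + √(2*K) = -3 + √2*√K)
Q = 215/62 (Q = -215*(-1/62) = 215/62 ≈ 3.4677)
Z(k) = -2*k
-(H(R(-9, -6), -197) + Z(Q)) = -(-197 - 2*215/62) = -(-197 - 215/31) = -1*(-6322/31) = 6322/31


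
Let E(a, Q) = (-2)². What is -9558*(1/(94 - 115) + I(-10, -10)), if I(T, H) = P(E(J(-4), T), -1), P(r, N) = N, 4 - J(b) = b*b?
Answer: 70092/7 ≈ 10013.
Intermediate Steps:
J(b) = 4 - b² (J(b) = 4 - b*b = 4 - b²)
E(a, Q) = 4
I(T, H) = -1
-9558*(1/(94 - 115) + I(-10, -10)) = -9558*(1/(94 - 115) - 1) = -9558*(1/(-21) - 1) = -9558*(-1/21 - 1) = -9558*(-22)/21 = -118*(-594/7) = 70092/7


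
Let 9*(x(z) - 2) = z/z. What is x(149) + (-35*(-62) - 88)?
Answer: 18757/9 ≈ 2084.1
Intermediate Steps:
x(z) = 19/9 (x(z) = 2 + (z/z)/9 = 2 + (1/9)*1 = 2 + 1/9 = 19/9)
x(149) + (-35*(-62) - 88) = 19/9 + (-35*(-62) - 88) = 19/9 + (2170 - 88) = 19/9 + 2082 = 18757/9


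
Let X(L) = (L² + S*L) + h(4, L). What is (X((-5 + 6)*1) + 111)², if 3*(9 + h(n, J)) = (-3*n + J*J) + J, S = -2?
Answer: 85849/9 ≈ 9538.8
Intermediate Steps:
h(n, J) = -9 - n + J/3 + J²/3 (h(n, J) = -9 + ((-3*n + J*J) + J)/3 = -9 + ((-3*n + J²) + J)/3 = -9 + ((J² - 3*n) + J)/3 = -9 + (J + J² - 3*n)/3 = -9 + (-n + J/3 + J²/3) = -9 - n + J/3 + J²/3)
X(L) = -13 - 5*L/3 + 4*L²/3 (X(L) = (L² - 2*L) + (-9 - 1*4 + L/3 + L²/3) = (L² - 2*L) + (-9 - 4 + L/3 + L²/3) = (L² - 2*L) + (-13 + L/3 + L²/3) = -13 - 5*L/3 + 4*L²/3)
(X((-5 + 6)*1) + 111)² = ((-13 - 5*(-5 + 6)/3 + 4*((-5 + 6)*1)²/3) + 111)² = ((-13 - 5/3 + 4*(1*1)²/3) + 111)² = ((-13 - 5/3*1 + (4/3)*1²) + 111)² = ((-13 - 5/3 + (4/3)*1) + 111)² = ((-13 - 5/3 + 4/3) + 111)² = (-40/3 + 111)² = (293/3)² = 85849/9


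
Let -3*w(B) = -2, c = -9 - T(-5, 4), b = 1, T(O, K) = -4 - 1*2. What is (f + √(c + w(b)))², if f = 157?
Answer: (471 + I*√21)²/9 ≈ 24647.0 + 479.64*I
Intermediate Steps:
T(O, K) = -6 (T(O, K) = -4 - 2 = -6)
c = -3 (c = -9 - 1*(-6) = -9 + 6 = -3)
w(B) = ⅔ (w(B) = -⅓*(-2) = ⅔)
(f + √(c + w(b)))² = (157 + √(-3 + ⅔))² = (157 + √(-7/3))² = (157 + I*√21/3)²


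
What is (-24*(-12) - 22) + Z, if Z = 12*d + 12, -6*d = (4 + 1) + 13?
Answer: 242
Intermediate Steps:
d = -3 (d = -((4 + 1) + 13)/6 = -(5 + 13)/6 = -⅙*18 = -3)
Z = -24 (Z = 12*(-3) + 12 = -36 + 12 = -24)
(-24*(-12) - 22) + Z = (-24*(-12) - 22) - 24 = (288 - 22) - 24 = 266 - 24 = 242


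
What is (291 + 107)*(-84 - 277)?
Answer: -143678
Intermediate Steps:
(291 + 107)*(-84 - 277) = 398*(-361) = -143678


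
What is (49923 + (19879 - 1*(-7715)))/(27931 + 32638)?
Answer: 77517/60569 ≈ 1.2798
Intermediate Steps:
(49923 + (19879 - 1*(-7715)))/(27931 + 32638) = (49923 + (19879 + 7715))/60569 = (49923 + 27594)*(1/60569) = 77517*(1/60569) = 77517/60569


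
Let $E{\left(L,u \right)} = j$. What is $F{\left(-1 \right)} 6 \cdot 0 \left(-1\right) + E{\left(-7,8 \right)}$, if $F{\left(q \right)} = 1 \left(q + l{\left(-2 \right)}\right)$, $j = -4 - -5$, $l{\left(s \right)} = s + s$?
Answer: $1$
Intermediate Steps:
$l{\left(s \right)} = 2 s$
$j = 1$ ($j = -4 + 5 = 1$)
$E{\left(L,u \right)} = 1$
$F{\left(q \right)} = -4 + q$ ($F{\left(q \right)} = 1 \left(q + 2 \left(-2\right)\right) = 1 \left(q - 4\right) = 1 \left(-4 + q\right) = -4 + q$)
$F{\left(-1 \right)} 6 \cdot 0 \left(-1\right) + E{\left(-7,8 \right)} = \left(-4 - 1\right) 6 \cdot 0 \left(-1\right) + 1 = - 5 \cdot 6 \cdot 0 + 1 = \left(-5\right) 0 + 1 = 0 + 1 = 1$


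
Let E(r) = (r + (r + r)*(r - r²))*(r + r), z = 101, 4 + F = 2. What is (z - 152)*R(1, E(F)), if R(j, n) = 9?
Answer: -459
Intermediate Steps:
F = -2 (F = -4 + 2 = -2)
E(r) = 2*r*(r + 2*r*(r - r²)) (E(r) = (r + (2*r)*(r - r²))*(2*r) = (r + 2*r*(r - r²))*(2*r) = 2*r*(r + 2*r*(r - r²)))
(z - 152)*R(1, E(F)) = (101 - 152)*9 = -51*9 = -459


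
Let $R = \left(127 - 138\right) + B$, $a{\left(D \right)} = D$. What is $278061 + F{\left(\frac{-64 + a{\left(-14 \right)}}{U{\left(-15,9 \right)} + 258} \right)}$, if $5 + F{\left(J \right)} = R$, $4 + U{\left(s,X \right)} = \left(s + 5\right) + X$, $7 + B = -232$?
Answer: $277806$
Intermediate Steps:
$B = -239$ ($B = -7 - 232 = -239$)
$U{\left(s,X \right)} = 1 + X + s$ ($U{\left(s,X \right)} = -4 + \left(\left(s + 5\right) + X\right) = -4 + \left(\left(5 + s\right) + X\right) = -4 + \left(5 + X + s\right) = 1 + X + s$)
$R = -250$ ($R = \left(127 - 138\right) - 239 = -11 - 239 = -250$)
$F{\left(J \right)} = -255$ ($F{\left(J \right)} = -5 - 250 = -255$)
$278061 + F{\left(\frac{-64 + a{\left(-14 \right)}}{U{\left(-15,9 \right)} + 258} \right)} = 278061 - 255 = 277806$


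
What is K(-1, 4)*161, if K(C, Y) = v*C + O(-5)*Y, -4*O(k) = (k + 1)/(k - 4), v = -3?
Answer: 3703/9 ≈ 411.44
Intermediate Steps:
O(k) = -(1 + k)/(4*(-4 + k)) (O(k) = -(k + 1)/(4*(k - 4)) = -(1 + k)/(4*(-4 + k)))
K(C, Y) = -3*C - Y/9 (K(C, Y) = -3*C + ((-1 - 1*(-5))/(4*(-4 - 5)))*Y = -3*C + ((¼)*(-1 + 5)/(-9))*Y = -3*C + ((¼)*(-⅑)*4)*Y = -3*C - Y/9)
K(-1, 4)*161 = (-3*(-1) - ⅑*4)*161 = (3 - 4/9)*161 = (23/9)*161 = 3703/9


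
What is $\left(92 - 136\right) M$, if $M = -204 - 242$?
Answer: $19624$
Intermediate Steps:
$M = -446$ ($M = -204 - 242 = -446$)
$\left(92 - 136\right) M = \left(92 - 136\right) \left(-446\right) = \left(-44\right) \left(-446\right) = 19624$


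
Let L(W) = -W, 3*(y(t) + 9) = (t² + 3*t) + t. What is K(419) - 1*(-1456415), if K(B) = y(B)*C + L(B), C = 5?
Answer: 1751346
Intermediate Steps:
y(t) = -9 + t²/3 + 4*t/3 (y(t) = -9 + ((t² + 3*t) + t)/3 = -9 + (t² + 4*t)/3 = -9 + (t²/3 + 4*t/3) = -9 + t²/3 + 4*t/3)
K(B) = -45 + 5*B²/3 + 17*B/3 (K(B) = (-9 + B²/3 + 4*B/3)*5 - B = (-45 + 5*B²/3 + 20*B/3) - B = -45 + 5*B²/3 + 17*B/3)
K(419) - 1*(-1456415) = (-45 + (5/3)*419² + (17/3)*419) - 1*(-1456415) = (-45 + (5/3)*175561 + 7123/3) + 1456415 = (-45 + 877805/3 + 7123/3) + 1456415 = 294931 + 1456415 = 1751346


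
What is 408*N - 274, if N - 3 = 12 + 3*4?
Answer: 10742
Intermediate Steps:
N = 27 (N = 3 + (12 + 3*4) = 3 + (12 + 12) = 3 + 24 = 27)
408*N - 274 = 408*27 - 274 = 11016 - 274 = 10742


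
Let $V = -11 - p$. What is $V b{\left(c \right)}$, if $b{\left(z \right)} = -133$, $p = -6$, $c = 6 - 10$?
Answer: $665$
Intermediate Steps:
$c = -4$ ($c = 6 - 10 = -4$)
$V = -5$ ($V = -11 - -6 = -11 + 6 = -5$)
$V b{\left(c \right)} = \left(-5\right) \left(-133\right) = 665$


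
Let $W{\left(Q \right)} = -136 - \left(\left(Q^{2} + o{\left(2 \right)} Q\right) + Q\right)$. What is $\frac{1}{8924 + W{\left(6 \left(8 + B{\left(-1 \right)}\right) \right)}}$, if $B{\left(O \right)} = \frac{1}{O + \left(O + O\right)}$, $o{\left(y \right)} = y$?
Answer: $\frac{1}{6534} \approx 0.00015305$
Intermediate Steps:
$B{\left(O \right)} = \frac{1}{3 O}$ ($B{\left(O \right)} = \frac{1}{O + 2 O} = \frac{1}{3 O}$)
$W{\left(Q \right)} = -136 - Q^{2} - 3 Q$ ($W{\left(Q \right)} = -136 - \left(\left(Q^{2} + 2 Q\right) + Q\right) = -136 - \left(Q^{2} + 3 Q\right) = -136 - Q^{2} - 3 Q$)
$\frac{1}{8924 + W{\left(6 \left(8 + B{\left(-1 \right)}\right) \right)}} = \frac{1}{8924 - \left(136 + \left(6 \left(8 + \frac{1}{3 \left(-1\right)}\right)\right)^{2} + 3 \cdot 6 \left(8 + \frac{1}{3 \left(-1\right)}\right)\right)} = \frac{1}{8924 - \left(136 + \left(6 \left(8 + \frac{1}{3} \left(-1\right)\right)\right)^{2} + 3 \cdot 6 \left(8 + \frac{1}{3} \left(-1\right)\right)\right)} = \frac{1}{8924 - \left(136 + \left(6 \left(8 - \frac{1}{3}\right)\right)^{2} + 3 \cdot 6 \left(8 - \frac{1}{3}\right)\right)} = \frac{1}{8924 - \left(136 + \left(6 \cdot \frac{23}{3}\right)^{2} + 3 \cdot 6 \cdot \frac{23}{3}\right)} = \frac{1}{8924 - 2390} = \frac{1}{6534}$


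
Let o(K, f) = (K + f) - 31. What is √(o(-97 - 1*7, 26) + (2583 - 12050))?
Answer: 6*I*√266 ≈ 97.857*I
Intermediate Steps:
o(K, f) = -31 + K + f
√(o(-97 - 1*7, 26) + (2583 - 12050)) = √((-31 + (-97 - 1*7) + 26) + (2583 - 12050)) = √((-31 + (-97 - 7) + 26) - 9467) = √((-31 - 104 + 26) - 9467) = √(-109 - 9467) = √(-9576) = 6*I*√266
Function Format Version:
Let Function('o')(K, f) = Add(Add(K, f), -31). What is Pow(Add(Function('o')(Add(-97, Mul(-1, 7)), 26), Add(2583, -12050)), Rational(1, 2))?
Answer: Mul(6, I, Pow(266, Rational(1, 2))) ≈ Mul(97.857, I)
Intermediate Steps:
Function('o')(K, f) = Add(-31, K, f)
Pow(Add(Function('o')(Add(-97, Mul(-1, 7)), 26), Add(2583, -12050)), Rational(1, 2)) = Pow(Add(Add(-31, Add(-97, Mul(-1, 7)), 26), Add(2583, -12050)), Rational(1, 2)) = Pow(Add(Add(-31, Add(-97, -7), 26), -9467), Rational(1, 2)) = Pow(Add(Add(-31, -104, 26), -9467), Rational(1, 2)) = Pow(Add(-109, -9467), Rational(1, 2)) = Pow(-9576, Rational(1, 2)) = Mul(6, I, Pow(266, Rational(1, 2)))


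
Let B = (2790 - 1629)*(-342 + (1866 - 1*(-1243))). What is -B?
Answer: -3212487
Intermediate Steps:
B = 3212487 (B = 1161*(-342 + (1866 + 1243)) = 1161*(-342 + 3109) = 1161*2767 = 3212487)
-B = -1*3212487 = -3212487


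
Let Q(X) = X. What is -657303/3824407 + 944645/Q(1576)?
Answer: 3611671040987/6027265432 ≈ 599.22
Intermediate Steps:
-657303/3824407 + 944645/Q(1576) = -657303/3824407 + 944645/1576 = 3611671040987/6027265432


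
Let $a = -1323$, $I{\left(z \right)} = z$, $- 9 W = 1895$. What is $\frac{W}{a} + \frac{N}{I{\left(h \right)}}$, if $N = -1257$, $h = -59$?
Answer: $\frac{15078904}{702513} \approx 21.464$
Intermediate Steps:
$W = - \frac{1895}{9}$ ($W = \left(- \frac{1}{9}\right) 1895 = - \frac{1895}{9} \approx -210.56$)
$\frac{W}{a} + \frac{N}{I{\left(h \right)}} = - \frac{1895}{9 \left(-1323\right)} - \frac{1257}{-59} = \left(- \frac{1895}{9}\right) \left(- \frac{1}{1323}\right) - - \frac{1257}{59} = \frac{1895}{11907} + \frac{1257}{59} = \frac{15078904}{702513}$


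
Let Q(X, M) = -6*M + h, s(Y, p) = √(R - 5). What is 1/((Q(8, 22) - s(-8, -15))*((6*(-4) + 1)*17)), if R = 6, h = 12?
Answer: 1/47311 ≈ 2.1137e-5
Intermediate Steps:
s(Y, p) = 1 (s(Y, p) = √(6 - 5) = √1 = 1)
Q(X, M) = 12 - 6*M (Q(X, M) = -6*M + 12 = 12 - 6*M)
1/((Q(8, 22) - s(-8, -15))*((6*(-4) + 1)*17)) = 1/(((12 - 6*22) - 1*1)*((6*(-4) + 1)*17)) = 1/(((12 - 132) - 1)*((-24 + 1)*17)) = 1/((-120 - 1)*(-23*17)) = 1/(-121*(-391)) = 1/47311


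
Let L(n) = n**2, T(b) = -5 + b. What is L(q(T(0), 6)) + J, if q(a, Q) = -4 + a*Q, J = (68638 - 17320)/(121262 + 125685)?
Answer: 285522050/246947 ≈ 1156.2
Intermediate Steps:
J = 51318/246947 ≈ 0.20781
q(a, Q) = -4 + Q*a
L(q(T(0), 6)) + J = (-4 + 6*(-5 + 0))**2 + 51318/246947 = (-4 + 6*(-5))**2 + 51318/246947 = (-4 - 30)**2 + 51318/246947 = (-34)**2 + 51318/246947 = 1156 + 51318/246947 = 285522050/246947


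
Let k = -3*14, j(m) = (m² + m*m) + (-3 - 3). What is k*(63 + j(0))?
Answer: -2394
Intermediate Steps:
j(m) = -6 + 2*m² (j(m) = (m² + m²) - 6 = 2*m² - 6 = -6 + 2*m²)
k = -42
k*(63 + j(0)) = -42*(63 + (-6 + 2*0²)) = -42*(63 + (-6 + 2*0)) = -42*(63 + (-6 + 0)) = -42*(63 - 6) = -42*57 = -2394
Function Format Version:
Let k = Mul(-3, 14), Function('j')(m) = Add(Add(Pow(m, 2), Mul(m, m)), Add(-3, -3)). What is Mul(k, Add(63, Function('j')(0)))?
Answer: -2394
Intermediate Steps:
Function('j')(m) = Add(-6, Mul(2, Pow(m, 2))) (Function('j')(m) = Add(Add(Pow(m, 2), Pow(m, 2)), -6) = Add(Mul(2, Pow(m, 2)), -6) = Add(-6, Mul(2, Pow(m, 2))))
k = -42
Mul(k, Add(63, Function('j')(0))) = Mul(-42, Add(63, Add(-6, Mul(2, Pow(0, 2))))) = Mul(-42, Add(63, Add(-6, Mul(2, 0)))) = Mul(-42, Add(63, Add(-6, 0))) = Mul(-42, Add(63, -6)) = Mul(-42, 57) = -2394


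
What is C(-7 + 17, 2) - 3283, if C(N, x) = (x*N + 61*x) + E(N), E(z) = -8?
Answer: -3149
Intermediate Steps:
C(N, x) = -8 + 61*x + N*x (C(N, x) = (x*N + 61*x) - 8 = (N*x + 61*x) - 8 = (61*x + N*x) - 8 = -8 + 61*x + N*x)
C(-7 + 17, 2) - 3283 = (-8 + 61*2 + (-7 + 17)*2) - 3283 = (-8 + 122 + 10*2) - 3283 = (-8 + 122 + 20) - 3283 = 134 - 3283 = -3149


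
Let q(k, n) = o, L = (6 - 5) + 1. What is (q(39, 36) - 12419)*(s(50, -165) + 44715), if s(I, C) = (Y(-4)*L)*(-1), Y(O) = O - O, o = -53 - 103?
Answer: -562291125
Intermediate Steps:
L = 2 (L = 1 + 1 = 2)
o = -156
q(k, n) = -156
Y(O) = 0
s(I, C) = 0 (s(I, C) = (0*2)*(-1) = 0*(-1) = 0)
(q(39, 36) - 12419)*(s(50, -165) + 44715) = (-156 - 12419)*(0 + 44715) = -12575*44715 = -562291125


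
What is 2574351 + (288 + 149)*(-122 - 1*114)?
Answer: 2471219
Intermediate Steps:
2574351 + (288 + 149)*(-122 - 1*114) = 2574351 + 437*(-122 - 114) = 2574351 + 437*(-236) = 2574351 - 103132 = 2471219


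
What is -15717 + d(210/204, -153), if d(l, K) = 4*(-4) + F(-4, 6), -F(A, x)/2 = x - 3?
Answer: -15739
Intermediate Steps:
F(A, x) = 6 - 2*x (F(A, x) = -2*(x - 3) = -2*(-3 + x) = 6 - 2*x)
d(l, K) = -22 (d(l, K) = 4*(-4) + (6 - 2*6) = -16 + (6 - 12) = -16 - 6 = -22)
-15717 + d(210/204, -153) = -15717 - 22 = -15739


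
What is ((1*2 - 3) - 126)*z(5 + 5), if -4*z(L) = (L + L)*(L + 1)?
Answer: 6985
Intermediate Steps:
z(L) = -L*(1 + L)/2 (z(L) = -(L + L)*(L + 1)/4 = -2*L*(1 + L)/4 = -L*(1 + L)/2)
((1*2 - 3) - 126)*z(5 + 5) = ((1*2 - 3) - 126)*(-(5 + 5)*(1 + (5 + 5))/2) = ((2 - 3) - 126)*(-½*10*(1 + 10)) = (-1 - 126)*(-½*10*11) = -127*(-55) = 6985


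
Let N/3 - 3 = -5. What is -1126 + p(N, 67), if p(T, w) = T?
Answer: -1132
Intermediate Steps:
N = -6 (N = 9 + 3*(-5) = 9 - 15 = -6)
-1126 + p(N, 67) = -1126 - 6 = -1132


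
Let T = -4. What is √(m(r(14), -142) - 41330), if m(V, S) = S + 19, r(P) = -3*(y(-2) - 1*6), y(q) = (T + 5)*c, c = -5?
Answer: I*√41453 ≈ 203.6*I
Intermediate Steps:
y(q) = -5 (y(q) = (-4 + 5)*(-5) = 1*(-5) = -5)
r(P) = 33 (r(P) = -3*(-5 - 1*6) = -3*(-5 - 6) = -3*(-11) = 33)
m(V, S) = 19 + S
√(m(r(14), -142) - 41330) = √((19 - 142) - 41330) = √(-123 - 41330) = √(-41453) = I*√41453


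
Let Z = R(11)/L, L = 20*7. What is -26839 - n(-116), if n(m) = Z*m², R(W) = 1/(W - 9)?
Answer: -941047/35 ≈ -26887.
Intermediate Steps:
R(W) = 1/(-9 + W)
L = 140
Z = 1/280 (Z = 1/((-9 + 11)*140) = (1/140)/2 = (½)*(1/140) = 1/280 ≈ 0.0035714)
n(m) = m²/280
-26839 - n(-116) = -26839 - (-116)²/280 = -26839 - 13456/280 = -26839 - 1*1682/35 = -26839 - 1682/35 = -941047/35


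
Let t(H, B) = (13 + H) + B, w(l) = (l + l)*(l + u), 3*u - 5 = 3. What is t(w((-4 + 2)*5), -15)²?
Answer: 188356/9 ≈ 20928.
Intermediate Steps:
u = 8/3 (u = 5/3 + (⅓)*3 = 5/3 + 1 = 8/3 ≈ 2.6667)
w(l) = 2*l*(8/3 + l) (w(l) = (l + l)*(l + 8/3) = (2*l)*(8/3 + l) = 2*l*(8/3 + l))
t(H, B) = 13 + B + H
t(w((-4 + 2)*5), -15)² = (13 - 15 + 2*((-4 + 2)*5)*(8 + 3*((-4 + 2)*5))/3)² = (13 - 15 + 2*(-2*5)*(8 + 3*(-2*5))/3)² = (13 - 15 + (⅔)*(-10)*(8 + 3*(-10)))² = (13 - 15 + (⅔)*(-10)*(8 - 30))² = (13 - 15 + (⅔)*(-10)*(-22))² = (13 - 15 + 440/3)² = (434/3)² = 188356/9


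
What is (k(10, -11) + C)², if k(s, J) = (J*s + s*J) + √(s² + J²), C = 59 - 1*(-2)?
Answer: (159 - √221)² ≈ 20775.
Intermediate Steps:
C = 61 (C = 59 + 2 = 61)
k(s, J) = √(J² + s²) + 2*J*s (k(s, J) = (J*s + J*s) + √(J² + s²) = 2*J*s + √(J² + s²) = √(J² + s²) + 2*J*s)
(k(10, -11) + C)² = ((√((-11)² + 10²) + 2*(-11)*10) + 61)² = ((√(121 + 100) - 220) + 61)² = ((√221 - 220) + 61)² = ((-220 + √221) + 61)² = (-159 + √221)²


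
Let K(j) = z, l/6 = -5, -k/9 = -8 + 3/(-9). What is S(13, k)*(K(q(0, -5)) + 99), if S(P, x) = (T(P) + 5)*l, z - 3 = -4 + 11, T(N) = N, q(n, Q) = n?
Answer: -58860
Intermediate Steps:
k = 75 (k = -9*(-8 + 3/(-9)) = -9*(-8 + 3*(-⅑)) = -9*(-8 - ⅓) = -9*(-25/3) = 75)
l = -30 (l = 6*(-5) = -30)
z = 10 (z = 3 + (-4 + 11) = 3 + 7 = 10)
S(P, x) = -150 - 30*P (S(P, x) = (P + 5)*(-30) = (5 + P)*(-30) = -150 - 30*P)
K(j) = 10
S(13, k)*(K(q(0, -5)) + 99) = (-150 - 30*13)*(10 + 99) = (-150 - 390)*109 = -540*109 = -58860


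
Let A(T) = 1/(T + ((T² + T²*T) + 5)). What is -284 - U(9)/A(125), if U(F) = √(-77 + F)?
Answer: -284 - 3937760*I*√17 ≈ -284.0 - 1.6236e+7*I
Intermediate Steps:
A(T) = 1/(5 + T + T² + T³) (A(T) = 1/(T + ((T² + T³) + 5)) = 1/(T + (5 + T² + T³)) = 1/(5 + T + T² + T³))
-284 - U(9)/A(125) = -284 - √(-77 + 9)/(1/(5 + 125 + 125² + 125³)) = -284 - √(-68)/(1/(5 + 125 + 15625 + 1953125)) = -284 - 2*I*√17/(1/1968880) = -284 - 2*I*√17/1/1968880 = -284 - 2*I*√17*1968880 = -284 - 3937760*I*√17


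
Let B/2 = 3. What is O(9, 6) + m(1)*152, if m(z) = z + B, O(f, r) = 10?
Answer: 1074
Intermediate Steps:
B = 6 (B = 2*3 = 6)
m(z) = 6 + z (m(z) = z + 6 = 6 + z)
O(9, 6) + m(1)*152 = 10 + (6 + 1)*152 = 10 + 7*152 = 10 + 1064 = 1074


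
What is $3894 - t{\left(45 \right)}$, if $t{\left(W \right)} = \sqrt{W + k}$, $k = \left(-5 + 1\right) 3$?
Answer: $3894 - \sqrt{33} \approx 3888.3$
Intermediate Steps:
$k = -12$ ($k = \left(-4\right) 3 = -12$)
$t{\left(W \right)} = \sqrt{-12 + W}$ ($t{\left(W \right)} = \sqrt{W - 12} = \sqrt{-12 + W}$)
$3894 - t{\left(45 \right)} = 3894 - \sqrt{-12 + 45} = 3894 - \sqrt{33}$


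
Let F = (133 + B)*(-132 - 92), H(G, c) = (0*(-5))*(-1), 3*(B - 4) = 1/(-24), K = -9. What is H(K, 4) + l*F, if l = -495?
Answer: 15189020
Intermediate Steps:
B = 287/72 (B = 4 + (1/3)/(-24) = 4 + (1/3)*(-1/24) = 4 - 1/72 = 287/72 ≈ 3.9861)
H(G, c) = 0 (H(G, c) = 0*(-1) = 0)
F = -276164/9 (F = (133 + 287/72)*(-132 - 92) = (9863/72)*(-224) = -276164/9 ≈ -30685.)
H(K, 4) + l*F = 0 - 495*(-276164/9) = 0 + 15189020 = 15189020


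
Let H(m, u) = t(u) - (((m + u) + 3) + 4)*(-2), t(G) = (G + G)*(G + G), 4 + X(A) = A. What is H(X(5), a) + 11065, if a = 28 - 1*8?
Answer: 12721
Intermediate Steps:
X(A) = -4 + A
t(G) = 4*G**2 (t(G) = (2*G)*(2*G) = 4*G**2)
a = 20 (a = 28 - 8 = 20)
H(m, u) = 14 + 2*m + 2*u + 4*u**2 (H(m, u) = 4*u**2 - (((m + u) + 3) + 4)*(-2) = 4*u**2 - ((3 + m + u) + 4)*(-2) = 4*u**2 - (7 + m + u)*(-2) = 4*u**2 - (-14 - 2*m - 2*u) = 4*u**2 + (14 + 2*m + 2*u) = 14 + 2*m + 2*u + 4*u**2)
H(X(5), a) + 11065 = (14 + 2*(-4 + 5) + 2*20 + 4*20**2) + 11065 = (14 + 2*1 + 40 + 4*400) + 11065 = (14 + 2 + 40 + 1600) + 11065 = 1656 + 11065 = 12721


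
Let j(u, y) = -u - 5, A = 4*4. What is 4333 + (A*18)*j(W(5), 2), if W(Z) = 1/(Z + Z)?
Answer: 14321/5 ≈ 2864.2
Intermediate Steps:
A = 16
W(Z) = 1/(2*Z)
j(u, y) = -5 - u
4333 + (A*18)*j(W(5), 2) = 4333 + (16*18)*(-5 - 1/(2*5)) = 4333 + 288*(-5 - 1/(2*5)) = 4333 + 288*(-5 - 1*⅒) = 4333 + 288*(-5 - ⅒) = 4333 + 288*(-51/10) = 4333 - 7344/5 = 14321/5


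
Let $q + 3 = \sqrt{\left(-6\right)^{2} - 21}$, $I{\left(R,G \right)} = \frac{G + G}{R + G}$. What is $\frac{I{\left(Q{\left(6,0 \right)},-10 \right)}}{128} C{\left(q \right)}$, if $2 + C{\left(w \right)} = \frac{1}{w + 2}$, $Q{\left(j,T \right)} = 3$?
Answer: $- \frac{135}{3136} + \frac{5 \sqrt{15}}{3136} \approx -0.036873$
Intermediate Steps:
$I{\left(R,G \right)} = \frac{2 G}{G + R}$
$q = -3 + \sqrt{15}$ ($q = -3 + \sqrt{\left(-6\right)^{2} - 21} = -3 + \sqrt{36 - 21} = -3 + \sqrt{15} \approx 0.87298$)
$C{\left(w \right)} = -2 + \frac{1}{2 + w}$ ($C{\left(w \right)} = -2 + \frac{1}{w + 2} = -2 + \frac{1}{2 + w}$)
$\frac{I{\left(Q{\left(6,0 \right)},-10 \right)}}{128} C{\left(q \right)} = \frac{2 \left(-10\right) \frac{1}{-10 + 3}}{128} \frac{-3 - 2 \left(-3 + \sqrt{15}\right)}{2 - \left(3 - \sqrt{15}\right)} = 2 \left(-10\right) \frac{1}{-7} \cdot \frac{1}{128} \frac{-3 + \left(6 - 2 \sqrt{15}\right)}{-1 + \sqrt{15}} = 2 \left(-10\right) \left(- \frac{1}{7}\right) \frac{1}{128} \frac{3 - 2 \sqrt{15}}{-1 + \sqrt{15}} = \frac{20}{7} \cdot \frac{1}{128} \frac{3 - 2 \sqrt{15}}{-1 + \sqrt{15}} = \frac{5 \frac{3 - 2 \sqrt{15}}{-1 + \sqrt{15}}}{224} = \frac{5 \left(3 - 2 \sqrt{15}\right)}{224 \left(-1 + \sqrt{15}\right)}$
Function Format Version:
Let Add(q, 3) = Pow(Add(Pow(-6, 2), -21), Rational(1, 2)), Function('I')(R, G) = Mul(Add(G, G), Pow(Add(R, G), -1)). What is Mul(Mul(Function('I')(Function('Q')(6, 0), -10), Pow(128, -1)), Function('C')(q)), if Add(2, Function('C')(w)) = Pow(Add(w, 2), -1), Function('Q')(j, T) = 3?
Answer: Add(Rational(-135, 3136), Mul(Rational(5, 3136), Pow(15, Rational(1, 2)))) ≈ -0.036873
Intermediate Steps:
Function('I')(R, G) = Mul(2, G, Pow(Add(G, R), -1)) (Function('I')(R, G) = Mul(Mul(2, G), Pow(Add(G, R), -1)) = Mul(2, G, Pow(Add(G, R), -1)))
q = Add(-3, Pow(15, Rational(1, 2))) (q = Add(-3, Pow(Add(Pow(-6, 2), -21), Rational(1, 2))) = Add(-3, Pow(Add(36, -21), Rational(1, 2))) = Add(-3, Pow(15, Rational(1, 2))) ≈ 0.87298)
Function('C')(w) = Add(-2, Pow(Add(2, w), -1)) (Function('C')(w) = Add(-2, Pow(Add(w, 2), -1)) = Add(-2, Pow(Add(2, w), -1)))
Mul(Mul(Function('I')(Function('Q')(6, 0), -10), Pow(128, -1)), Function('C')(q)) = Mul(Mul(Mul(2, -10, Pow(Add(-10, 3), -1)), Pow(128, -1)), Mul(Pow(Add(2, Add(-3, Pow(15, Rational(1, 2)))), -1), Add(-3, Mul(-2, Add(-3, Pow(15, Rational(1, 2))))))) = Mul(Mul(Mul(2, -10, Pow(-7, -1)), Rational(1, 128)), Mul(Pow(Add(-1, Pow(15, Rational(1, 2))), -1), Add(-3, Add(6, Mul(-2, Pow(15, Rational(1, 2))))))) = Mul(Mul(Mul(2, -10, Rational(-1, 7)), Rational(1, 128)), Mul(Pow(Add(-1, Pow(15, Rational(1, 2))), -1), Add(3, Mul(-2, Pow(15, Rational(1, 2)))))) = Mul(Mul(Rational(20, 7), Rational(1, 128)), Mul(Pow(Add(-1, Pow(15, Rational(1, 2))), -1), Add(3, Mul(-2, Pow(15, Rational(1, 2)))))) = Mul(Rational(5, 224), Mul(Pow(Add(-1, Pow(15, Rational(1, 2))), -1), Add(3, Mul(-2, Pow(15, Rational(1, 2)))))) = Mul(Rational(5, 224), Pow(Add(-1, Pow(15, Rational(1, 2))), -1), Add(3, Mul(-2, Pow(15, Rational(1, 2)))))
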